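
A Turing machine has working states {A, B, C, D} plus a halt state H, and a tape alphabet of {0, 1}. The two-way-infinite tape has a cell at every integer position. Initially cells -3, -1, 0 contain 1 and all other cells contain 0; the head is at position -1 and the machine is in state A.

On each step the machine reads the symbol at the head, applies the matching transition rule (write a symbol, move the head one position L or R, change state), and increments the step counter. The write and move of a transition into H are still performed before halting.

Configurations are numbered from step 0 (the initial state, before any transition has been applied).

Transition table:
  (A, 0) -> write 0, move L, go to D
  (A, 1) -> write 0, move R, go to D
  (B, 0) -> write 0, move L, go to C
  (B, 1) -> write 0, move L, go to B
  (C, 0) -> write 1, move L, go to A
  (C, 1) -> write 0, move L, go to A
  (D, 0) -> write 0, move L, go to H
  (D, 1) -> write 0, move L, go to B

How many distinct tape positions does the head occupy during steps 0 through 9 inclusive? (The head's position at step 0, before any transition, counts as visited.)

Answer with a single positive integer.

Step 1: in state A at pos -1, read 1 -> (A,1)->write 0,move R,goto D. Now: state=D, head=0, tape[-4..1]=010010 (head:     ^)
Step 2: in state D at pos 0, read 1 -> (D,1)->write 0,move L,goto B. Now: state=B, head=-1, tape[-4..1]=010000 (head:    ^)
Step 3: in state B at pos -1, read 0 -> (B,0)->write 0,move L,goto C. Now: state=C, head=-2, tape[-4..1]=010000 (head:   ^)
Step 4: in state C at pos -2, read 0 -> (C,0)->write 1,move L,goto A. Now: state=A, head=-3, tape[-4..1]=011000 (head:  ^)
Step 5: in state A at pos -3, read 1 -> (A,1)->write 0,move R,goto D. Now: state=D, head=-2, tape[-4..1]=001000 (head:   ^)
Step 6: in state D at pos -2, read 1 -> (D,1)->write 0,move L,goto B. Now: state=B, head=-3, tape[-4..1]=000000 (head:  ^)
Step 7: in state B at pos -3, read 0 -> (B,0)->write 0,move L,goto C. Now: state=C, head=-4, tape[-5..1]=0000000 (head:  ^)
Step 8: in state C at pos -4, read 0 -> (C,0)->write 1,move L,goto A. Now: state=A, head=-5, tape[-6..1]=00100000 (head:  ^)
Step 9: in state A at pos -5, read 0 -> (A,0)->write 0,move L,goto D. Now: state=D, head=-6, tape[-7..1]=000100000 (head:  ^)
Head positions at steps 0..9: starting at -1, distinct positions visited = {-6, -5, -4, -3, -2, -1, 0} -> 7 position(s)

Answer: 7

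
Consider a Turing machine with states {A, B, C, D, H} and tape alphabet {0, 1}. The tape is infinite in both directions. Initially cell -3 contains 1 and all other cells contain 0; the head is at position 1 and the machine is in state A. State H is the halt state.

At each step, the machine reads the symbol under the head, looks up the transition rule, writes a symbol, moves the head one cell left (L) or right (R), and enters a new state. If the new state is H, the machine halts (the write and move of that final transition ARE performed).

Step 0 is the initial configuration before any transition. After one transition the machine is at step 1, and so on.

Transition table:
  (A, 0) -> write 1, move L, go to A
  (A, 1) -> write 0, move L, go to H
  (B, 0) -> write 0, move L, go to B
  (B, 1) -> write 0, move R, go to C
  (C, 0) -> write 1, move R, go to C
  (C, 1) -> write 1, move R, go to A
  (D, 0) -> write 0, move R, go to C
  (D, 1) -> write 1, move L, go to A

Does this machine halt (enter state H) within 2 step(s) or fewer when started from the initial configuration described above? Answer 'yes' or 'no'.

Step 1: in state A at pos 1, read 0 -> (A,0)->write 1,move L,goto A. Now: state=A, head=0, tape[-4..2]=0100010 (head:     ^)
Step 2: in state A at pos 0, read 0 -> (A,0)->write 1,move L,goto A. Now: state=A, head=-1, tape[-4..2]=0100110 (head:    ^)
After 2 step(s): state = A (not H) -> not halted within 2 -> no

Answer: no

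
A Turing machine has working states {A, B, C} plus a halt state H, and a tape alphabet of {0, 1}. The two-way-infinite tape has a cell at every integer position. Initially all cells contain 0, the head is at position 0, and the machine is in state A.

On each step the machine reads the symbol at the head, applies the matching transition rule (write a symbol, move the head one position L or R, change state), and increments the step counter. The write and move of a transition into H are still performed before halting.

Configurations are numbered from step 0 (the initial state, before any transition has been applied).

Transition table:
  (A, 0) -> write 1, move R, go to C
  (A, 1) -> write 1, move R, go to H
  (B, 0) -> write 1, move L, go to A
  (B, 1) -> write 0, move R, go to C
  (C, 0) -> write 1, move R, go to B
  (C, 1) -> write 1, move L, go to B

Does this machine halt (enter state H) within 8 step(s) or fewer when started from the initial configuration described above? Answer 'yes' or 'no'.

Answer: yes

Derivation:
Step 1: in state A at pos 0, read 0 -> (A,0)->write 1,move R,goto C. Now: state=C, head=1, tape[-1..2]=0100 (head:   ^)
Step 2: in state C at pos 1, read 0 -> (C,0)->write 1,move R,goto B. Now: state=B, head=2, tape[-1..3]=01100 (head:    ^)
Step 3: in state B at pos 2, read 0 -> (B,0)->write 1,move L,goto A. Now: state=A, head=1, tape[-1..3]=01110 (head:   ^)
Step 4: in state A at pos 1, read 1 -> (A,1)->write 1,move R,goto H. Now: state=H, head=2, tape[-1..3]=01110 (head:    ^)
State H reached at step 4; 4 <= 8 -> yes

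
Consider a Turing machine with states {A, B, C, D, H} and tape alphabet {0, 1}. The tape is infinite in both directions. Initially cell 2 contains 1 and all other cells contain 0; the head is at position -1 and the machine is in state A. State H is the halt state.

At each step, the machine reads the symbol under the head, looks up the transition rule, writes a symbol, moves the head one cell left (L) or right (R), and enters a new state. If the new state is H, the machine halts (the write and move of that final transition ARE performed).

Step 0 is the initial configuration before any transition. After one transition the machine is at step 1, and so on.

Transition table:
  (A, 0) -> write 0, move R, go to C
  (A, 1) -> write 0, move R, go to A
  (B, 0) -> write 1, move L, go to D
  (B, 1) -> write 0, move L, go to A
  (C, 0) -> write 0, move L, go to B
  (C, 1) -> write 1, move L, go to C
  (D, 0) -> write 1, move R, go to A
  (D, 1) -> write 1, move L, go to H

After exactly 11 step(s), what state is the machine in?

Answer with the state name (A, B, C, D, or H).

Step 1: in state A at pos -1, read 0 -> (A,0)->write 0,move R,goto C. Now: state=C, head=0, tape[-2..3]=000010 (head:   ^)
Step 2: in state C at pos 0, read 0 -> (C,0)->write 0,move L,goto B. Now: state=B, head=-1, tape[-2..3]=000010 (head:  ^)
Step 3: in state B at pos -1, read 0 -> (B,0)->write 1,move L,goto D. Now: state=D, head=-2, tape[-3..3]=0010010 (head:  ^)
Step 4: in state D at pos -2, read 0 -> (D,0)->write 1,move R,goto A. Now: state=A, head=-1, tape[-3..3]=0110010 (head:   ^)
Step 5: in state A at pos -1, read 1 -> (A,1)->write 0,move R,goto A. Now: state=A, head=0, tape[-3..3]=0100010 (head:    ^)
Step 6: in state A at pos 0, read 0 -> (A,0)->write 0,move R,goto C. Now: state=C, head=1, tape[-3..3]=0100010 (head:     ^)
Step 7: in state C at pos 1, read 0 -> (C,0)->write 0,move L,goto B. Now: state=B, head=0, tape[-3..3]=0100010 (head:    ^)
Step 8: in state B at pos 0, read 0 -> (B,0)->write 1,move L,goto D. Now: state=D, head=-1, tape[-3..3]=0101010 (head:   ^)
Step 9: in state D at pos -1, read 0 -> (D,0)->write 1,move R,goto A. Now: state=A, head=0, tape[-3..3]=0111010 (head:    ^)
Step 10: in state A at pos 0, read 1 -> (A,1)->write 0,move R,goto A. Now: state=A, head=1, tape[-3..3]=0110010 (head:     ^)
Step 11: in state A at pos 1, read 0 -> (A,0)->write 0,move R,goto C. Now: state=C, head=2, tape[-3..3]=0110010 (head:      ^)

Answer: C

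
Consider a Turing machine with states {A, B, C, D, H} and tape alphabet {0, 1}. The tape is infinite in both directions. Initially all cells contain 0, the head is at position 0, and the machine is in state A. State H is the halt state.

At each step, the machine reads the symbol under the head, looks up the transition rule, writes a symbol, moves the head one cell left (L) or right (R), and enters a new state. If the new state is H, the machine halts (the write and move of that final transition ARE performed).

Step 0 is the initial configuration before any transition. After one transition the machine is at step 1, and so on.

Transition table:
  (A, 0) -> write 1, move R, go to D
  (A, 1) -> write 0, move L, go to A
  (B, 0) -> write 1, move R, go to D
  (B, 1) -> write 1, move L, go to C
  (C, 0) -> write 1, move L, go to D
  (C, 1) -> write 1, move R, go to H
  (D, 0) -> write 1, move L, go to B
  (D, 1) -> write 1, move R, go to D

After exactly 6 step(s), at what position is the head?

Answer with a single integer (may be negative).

Answer: -2

Derivation:
Step 1: in state A at pos 0, read 0 -> (A,0)->write 1,move R,goto D. Now: state=D, head=1, tape[-1..2]=0100 (head:   ^)
Step 2: in state D at pos 1, read 0 -> (D,0)->write 1,move L,goto B. Now: state=B, head=0, tape[-1..2]=0110 (head:  ^)
Step 3: in state B at pos 0, read 1 -> (B,1)->write 1,move L,goto C. Now: state=C, head=-1, tape[-2..2]=00110 (head:  ^)
Step 4: in state C at pos -1, read 0 -> (C,0)->write 1,move L,goto D. Now: state=D, head=-2, tape[-3..2]=001110 (head:  ^)
Step 5: in state D at pos -2, read 0 -> (D,0)->write 1,move L,goto B. Now: state=B, head=-3, tape[-4..2]=0011110 (head:  ^)
Step 6: in state B at pos -3, read 0 -> (B,0)->write 1,move R,goto D. Now: state=D, head=-2, tape[-4..2]=0111110 (head:   ^)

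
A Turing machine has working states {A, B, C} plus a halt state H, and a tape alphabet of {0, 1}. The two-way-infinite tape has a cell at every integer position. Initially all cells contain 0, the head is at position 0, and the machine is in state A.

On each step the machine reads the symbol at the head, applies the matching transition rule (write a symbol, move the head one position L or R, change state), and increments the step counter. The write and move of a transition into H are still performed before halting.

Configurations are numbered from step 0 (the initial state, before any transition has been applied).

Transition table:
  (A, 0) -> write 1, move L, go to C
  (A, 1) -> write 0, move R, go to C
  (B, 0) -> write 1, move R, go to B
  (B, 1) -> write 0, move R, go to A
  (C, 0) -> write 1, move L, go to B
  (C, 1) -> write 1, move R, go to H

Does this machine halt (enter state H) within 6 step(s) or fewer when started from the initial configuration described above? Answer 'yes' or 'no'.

Answer: no

Derivation:
Step 1: in state A at pos 0, read 0 -> (A,0)->write 1,move L,goto C. Now: state=C, head=-1, tape[-2..1]=0010 (head:  ^)
Step 2: in state C at pos -1, read 0 -> (C,0)->write 1,move L,goto B. Now: state=B, head=-2, tape[-3..1]=00110 (head:  ^)
Step 3: in state B at pos -2, read 0 -> (B,0)->write 1,move R,goto B. Now: state=B, head=-1, tape[-3..1]=01110 (head:   ^)
Step 4: in state B at pos -1, read 1 -> (B,1)->write 0,move R,goto A. Now: state=A, head=0, tape[-3..1]=01010 (head:    ^)
Step 5: in state A at pos 0, read 1 -> (A,1)->write 0,move R,goto C. Now: state=C, head=1, tape[-3..2]=010000 (head:     ^)
Step 6: in state C at pos 1, read 0 -> (C,0)->write 1,move L,goto B. Now: state=B, head=0, tape[-3..2]=010010 (head:    ^)
After 6 step(s): state = B (not H) -> not halted within 6 -> no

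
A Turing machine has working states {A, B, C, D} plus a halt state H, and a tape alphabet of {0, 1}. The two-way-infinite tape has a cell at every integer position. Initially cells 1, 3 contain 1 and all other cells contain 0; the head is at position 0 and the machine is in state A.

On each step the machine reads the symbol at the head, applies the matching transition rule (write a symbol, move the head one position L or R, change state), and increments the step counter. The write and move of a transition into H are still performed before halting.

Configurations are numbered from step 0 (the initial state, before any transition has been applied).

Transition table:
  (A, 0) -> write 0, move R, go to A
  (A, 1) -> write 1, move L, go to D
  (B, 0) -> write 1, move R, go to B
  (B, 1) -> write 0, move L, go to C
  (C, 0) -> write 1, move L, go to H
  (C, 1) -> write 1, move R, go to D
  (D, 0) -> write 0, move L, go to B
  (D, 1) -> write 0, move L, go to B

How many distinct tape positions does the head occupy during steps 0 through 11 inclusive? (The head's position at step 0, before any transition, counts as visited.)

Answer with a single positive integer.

Step 1: in state A at pos 0, read 0 -> (A,0)->write 0,move R,goto A. Now: state=A, head=1, tape[-1..4]=001010 (head:   ^)
Step 2: in state A at pos 1, read 1 -> (A,1)->write 1,move L,goto D. Now: state=D, head=0, tape[-1..4]=001010 (head:  ^)
Step 3: in state D at pos 0, read 0 -> (D,0)->write 0,move L,goto B. Now: state=B, head=-1, tape[-2..4]=0001010 (head:  ^)
Step 4: in state B at pos -1, read 0 -> (B,0)->write 1,move R,goto B. Now: state=B, head=0, tape[-2..4]=0101010 (head:   ^)
Step 5: in state B at pos 0, read 0 -> (B,0)->write 1,move R,goto B. Now: state=B, head=1, tape[-2..4]=0111010 (head:    ^)
Step 6: in state B at pos 1, read 1 -> (B,1)->write 0,move L,goto C. Now: state=C, head=0, tape[-2..4]=0110010 (head:   ^)
Step 7: in state C at pos 0, read 1 -> (C,1)->write 1,move R,goto D. Now: state=D, head=1, tape[-2..4]=0110010 (head:    ^)
Step 8: in state D at pos 1, read 0 -> (D,0)->write 0,move L,goto B. Now: state=B, head=0, tape[-2..4]=0110010 (head:   ^)
Step 9: in state B at pos 0, read 1 -> (B,1)->write 0,move L,goto C. Now: state=C, head=-1, tape[-2..4]=0100010 (head:  ^)
Step 10: in state C at pos -1, read 1 -> (C,1)->write 1,move R,goto D. Now: state=D, head=0, tape[-2..4]=0100010 (head:   ^)
Step 11: in state D at pos 0, read 0 -> (D,0)->write 0,move L,goto B. Now: state=B, head=-1, tape[-2..4]=0100010 (head:  ^)
Head positions at steps 0..11: starting at 0, distinct positions visited = {-1, 0, 1} -> 3 position(s)

Answer: 3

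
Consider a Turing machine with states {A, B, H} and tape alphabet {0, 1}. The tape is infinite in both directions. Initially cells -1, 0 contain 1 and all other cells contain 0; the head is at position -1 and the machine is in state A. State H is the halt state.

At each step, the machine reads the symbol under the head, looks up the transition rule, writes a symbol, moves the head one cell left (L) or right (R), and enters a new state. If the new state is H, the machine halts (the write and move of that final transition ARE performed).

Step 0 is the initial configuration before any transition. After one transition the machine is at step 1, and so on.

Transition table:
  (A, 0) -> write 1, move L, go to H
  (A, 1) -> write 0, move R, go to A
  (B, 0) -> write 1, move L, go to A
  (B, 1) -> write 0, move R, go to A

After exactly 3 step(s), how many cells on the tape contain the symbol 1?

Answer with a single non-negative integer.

Step 1: in state A at pos -1, read 1 -> (A,1)->write 0,move R,goto A. Now: state=A, head=0, tape[-2..1]=0010 (head:   ^)
Step 2: in state A at pos 0, read 1 -> (A,1)->write 0,move R,goto A. Now: state=A, head=1, tape[-2..2]=00000 (head:    ^)
Step 3: in state A at pos 1, read 0 -> (A,0)->write 1,move L,goto H. Now: state=H, head=0, tape[-2..2]=00010 (head:   ^)
Cells containing 1 after step 3: {1} -> 1 cell(s)

Answer: 1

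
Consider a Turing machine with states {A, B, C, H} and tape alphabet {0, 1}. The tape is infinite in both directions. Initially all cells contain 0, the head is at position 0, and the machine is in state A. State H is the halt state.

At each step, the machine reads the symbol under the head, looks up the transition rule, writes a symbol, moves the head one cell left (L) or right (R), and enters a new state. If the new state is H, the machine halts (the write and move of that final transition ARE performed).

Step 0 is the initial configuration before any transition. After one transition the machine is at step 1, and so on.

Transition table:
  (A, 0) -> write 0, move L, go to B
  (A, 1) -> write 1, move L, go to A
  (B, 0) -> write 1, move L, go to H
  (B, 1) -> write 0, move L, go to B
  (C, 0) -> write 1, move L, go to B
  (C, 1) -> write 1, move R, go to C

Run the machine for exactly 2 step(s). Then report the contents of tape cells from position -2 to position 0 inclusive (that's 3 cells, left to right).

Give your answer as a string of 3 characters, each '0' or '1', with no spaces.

Answer: 010

Derivation:
Step 1: in state A at pos 0, read 0 -> (A,0)->write 0,move L,goto B. Now: state=B, head=-1, tape[-2..1]=0000 (head:  ^)
Step 2: in state B at pos -1, read 0 -> (B,0)->write 1,move L,goto H. Now: state=H, head=-2, tape[-3..1]=00100 (head:  ^)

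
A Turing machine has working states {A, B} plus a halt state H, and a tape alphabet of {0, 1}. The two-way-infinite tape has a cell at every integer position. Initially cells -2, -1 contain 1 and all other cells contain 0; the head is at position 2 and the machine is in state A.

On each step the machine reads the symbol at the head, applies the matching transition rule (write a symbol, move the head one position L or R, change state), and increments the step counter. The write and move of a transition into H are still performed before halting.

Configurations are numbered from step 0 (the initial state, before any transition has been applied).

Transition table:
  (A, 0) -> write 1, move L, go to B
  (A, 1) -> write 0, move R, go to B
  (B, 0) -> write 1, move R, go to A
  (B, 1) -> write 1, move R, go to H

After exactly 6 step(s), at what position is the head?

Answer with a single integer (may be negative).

Step 1: in state A at pos 2, read 0 -> (A,0)->write 1,move L,goto B. Now: state=B, head=1, tape[-3..3]=0110010 (head:     ^)
Step 2: in state B at pos 1, read 0 -> (B,0)->write 1,move R,goto A. Now: state=A, head=2, tape[-3..3]=0110110 (head:      ^)
Step 3: in state A at pos 2, read 1 -> (A,1)->write 0,move R,goto B. Now: state=B, head=3, tape[-3..4]=01101000 (head:       ^)
Step 4: in state B at pos 3, read 0 -> (B,0)->write 1,move R,goto A. Now: state=A, head=4, tape[-3..5]=011010100 (head:        ^)
Step 5: in state A at pos 4, read 0 -> (A,0)->write 1,move L,goto B. Now: state=B, head=3, tape[-3..5]=011010110 (head:       ^)
Step 6: in state B at pos 3, read 1 -> (B,1)->write 1,move R,goto H. Now: state=H, head=4, tape[-3..5]=011010110 (head:        ^)

Answer: 4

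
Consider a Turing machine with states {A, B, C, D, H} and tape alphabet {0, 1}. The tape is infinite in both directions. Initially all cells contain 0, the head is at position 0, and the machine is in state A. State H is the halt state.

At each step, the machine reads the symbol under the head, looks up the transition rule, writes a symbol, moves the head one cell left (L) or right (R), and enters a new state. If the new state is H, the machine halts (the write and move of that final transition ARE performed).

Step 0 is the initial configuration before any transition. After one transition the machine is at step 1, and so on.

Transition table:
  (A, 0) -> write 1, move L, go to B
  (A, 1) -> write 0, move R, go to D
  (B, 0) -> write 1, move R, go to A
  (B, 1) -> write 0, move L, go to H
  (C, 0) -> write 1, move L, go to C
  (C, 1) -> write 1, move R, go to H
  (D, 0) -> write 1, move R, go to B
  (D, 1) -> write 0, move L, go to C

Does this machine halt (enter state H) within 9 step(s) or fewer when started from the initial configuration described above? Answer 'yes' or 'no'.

Step 1: in state A at pos 0, read 0 -> (A,0)->write 1,move L,goto B. Now: state=B, head=-1, tape[-2..1]=0010 (head:  ^)
Step 2: in state B at pos -1, read 0 -> (B,0)->write 1,move R,goto A. Now: state=A, head=0, tape[-2..1]=0110 (head:   ^)
Step 3: in state A at pos 0, read 1 -> (A,1)->write 0,move R,goto D. Now: state=D, head=1, tape[-2..2]=01000 (head:    ^)
Step 4: in state D at pos 1, read 0 -> (D,0)->write 1,move R,goto B. Now: state=B, head=2, tape[-2..3]=010100 (head:     ^)
Step 5: in state B at pos 2, read 0 -> (B,0)->write 1,move R,goto A. Now: state=A, head=3, tape[-2..4]=0101100 (head:      ^)
Step 6: in state A at pos 3, read 0 -> (A,0)->write 1,move L,goto B. Now: state=B, head=2, tape[-2..4]=0101110 (head:     ^)
Step 7: in state B at pos 2, read 1 -> (B,1)->write 0,move L,goto H. Now: state=H, head=1, tape[-2..4]=0101010 (head:    ^)
State H reached at step 7; 7 <= 9 -> yes

Answer: yes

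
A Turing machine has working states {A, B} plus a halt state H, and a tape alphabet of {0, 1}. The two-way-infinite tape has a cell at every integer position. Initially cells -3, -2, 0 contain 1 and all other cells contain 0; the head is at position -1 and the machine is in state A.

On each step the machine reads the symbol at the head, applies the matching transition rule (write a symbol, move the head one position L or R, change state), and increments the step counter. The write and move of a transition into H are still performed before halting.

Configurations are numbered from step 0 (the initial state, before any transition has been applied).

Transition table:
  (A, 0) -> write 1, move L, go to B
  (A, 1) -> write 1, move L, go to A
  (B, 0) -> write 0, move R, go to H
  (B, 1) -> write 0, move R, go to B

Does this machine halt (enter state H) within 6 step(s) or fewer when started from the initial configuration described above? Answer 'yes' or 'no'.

Step 1: in state A at pos -1, read 0 -> (A,0)->write 1,move L,goto B. Now: state=B, head=-2, tape[-4..1]=011110 (head:   ^)
Step 2: in state B at pos -2, read 1 -> (B,1)->write 0,move R,goto B. Now: state=B, head=-1, tape[-4..1]=010110 (head:    ^)
Step 3: in state B at pos -1, read 1 -> (B,1)->write 0,move R,goto B. Now: state=B, head=0, tape[-4..1]=010010 (head:     ^)
Step 4: in state B at pos 0, read 1 -> (B,1)->write 0,move R,goto B. Now: state=B, head=1, tape[-4..2]=0100000 (head:      ^)
Step 5: in state B at pos 1, read 0 -> (B,0)->write 0,move R,goto H. Now: state=H, head=2, tape[-4..3]=01000000 (head:       ^)
State H reached at step 5; 5 <= 6 -> yes

Answer: yes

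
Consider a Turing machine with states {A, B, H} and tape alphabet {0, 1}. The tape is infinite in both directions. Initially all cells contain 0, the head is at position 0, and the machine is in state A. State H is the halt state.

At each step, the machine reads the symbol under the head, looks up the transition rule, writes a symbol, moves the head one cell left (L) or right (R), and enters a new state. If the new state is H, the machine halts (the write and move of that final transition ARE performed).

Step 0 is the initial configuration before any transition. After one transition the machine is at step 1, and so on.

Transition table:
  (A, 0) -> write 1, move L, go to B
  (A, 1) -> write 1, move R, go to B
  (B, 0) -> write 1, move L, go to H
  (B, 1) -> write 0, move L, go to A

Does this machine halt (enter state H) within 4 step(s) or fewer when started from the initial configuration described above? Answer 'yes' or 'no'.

Step 1: in state A at pos 0, read 0 -> (A,0)->write 1,move L,goto B. Now: state=B, head=-1, tape[-2..1]=0010 (head:  ^)
Step 2: in state B at pos -1, read 0 -> (B,0)->write 1,move L,goto H. Now: state=H, head=-2, tape[-3..1]=00110 (head:  ^)
State H reached at step 2; 2 <= 4 -> yes

Answer: yes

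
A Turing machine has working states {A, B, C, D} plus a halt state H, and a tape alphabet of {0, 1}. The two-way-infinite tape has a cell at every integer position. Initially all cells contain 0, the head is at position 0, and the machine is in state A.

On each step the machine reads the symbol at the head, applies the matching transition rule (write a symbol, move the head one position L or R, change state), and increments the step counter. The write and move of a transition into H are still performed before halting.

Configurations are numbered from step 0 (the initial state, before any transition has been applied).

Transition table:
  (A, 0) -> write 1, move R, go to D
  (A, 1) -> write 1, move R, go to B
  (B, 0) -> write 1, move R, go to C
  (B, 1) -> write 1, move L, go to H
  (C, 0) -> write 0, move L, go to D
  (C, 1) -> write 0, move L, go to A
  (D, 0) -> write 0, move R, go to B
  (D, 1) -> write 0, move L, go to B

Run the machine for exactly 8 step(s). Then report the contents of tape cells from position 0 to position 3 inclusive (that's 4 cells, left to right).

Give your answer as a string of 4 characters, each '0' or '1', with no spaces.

Step 1: in state A at pos 0, read 0 -> (A,0)->write 1,move R,goto D. Now: state=D, head=1, tape[-1..2]=0100 (head:   ^)
Step 2: in state D at pos 1, read 0 -> (D,0)->write 0,move R,goto B. Now: state=B, head=2, tape[-1..3]=01000 (head:    ^)
Step 3: in state B at pos 2, read 0 -> (B,0)->write 1,move R,goto C. Now: state=C, head=3, tape[-1..4]=010100 (head:     ^)
Step 4: in state C at pos 3, read 0 -> (C,0)->write 0,move L,goto D. Now: state=D, head=2, tape[-1..4]=010100 (head:    ^)
Step 5: in state D at pos 2, read 1 -> (D,1)->write 0,move L,goto B. Now: state=B, head=1, tape[-1..4]=010000 (head:   ^)
Step 6: in state B at pos 1, read 0 -> (B,0)->write 1,move R,goto C. Now: state=C, head=2, tape[-1..4]=011000 (head:    ^)
Step 7: in state C at pos 2, read 0 -> (C,0)->write 0,move L,goto D. Now: state=D, head=1, tape[-1..4]=011000 (head:   ^)
Step 8: in state D at pos 1, read 1 -> (D,1)->write 0,move L,goto B. Now: state=B, head=0, tape[-1..4]=010000 (head:  ^)

Answer: 1000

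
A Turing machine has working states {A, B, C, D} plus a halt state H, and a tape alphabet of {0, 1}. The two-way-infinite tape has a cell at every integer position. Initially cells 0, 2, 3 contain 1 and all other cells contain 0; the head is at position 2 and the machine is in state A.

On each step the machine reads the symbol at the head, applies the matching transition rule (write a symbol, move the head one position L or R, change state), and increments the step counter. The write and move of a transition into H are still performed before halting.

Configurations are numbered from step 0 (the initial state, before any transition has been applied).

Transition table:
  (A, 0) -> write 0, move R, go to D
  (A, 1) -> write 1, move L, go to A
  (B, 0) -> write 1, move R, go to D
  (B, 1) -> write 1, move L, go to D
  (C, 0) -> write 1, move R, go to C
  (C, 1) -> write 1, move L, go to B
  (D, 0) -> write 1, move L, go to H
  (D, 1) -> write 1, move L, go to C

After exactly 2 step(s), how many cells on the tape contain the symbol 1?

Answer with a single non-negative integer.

Answer: 3

Derivation:
Step 1: in state A at pos 2, read 1 -> (A,1)->write 1,move L,goto A. Now: state=A, head=1, tape[-1..4]=010110 (head:   ^)
Step 2: in state A at pos 1, read 0 -> (A,0)->write 0,move R,goto D. Now: state=D, head=2, tape[-1..4]=010110 (head:    ^)
Cells containing 1 after step 2: {0, 2, 3} -> 3 cell(s)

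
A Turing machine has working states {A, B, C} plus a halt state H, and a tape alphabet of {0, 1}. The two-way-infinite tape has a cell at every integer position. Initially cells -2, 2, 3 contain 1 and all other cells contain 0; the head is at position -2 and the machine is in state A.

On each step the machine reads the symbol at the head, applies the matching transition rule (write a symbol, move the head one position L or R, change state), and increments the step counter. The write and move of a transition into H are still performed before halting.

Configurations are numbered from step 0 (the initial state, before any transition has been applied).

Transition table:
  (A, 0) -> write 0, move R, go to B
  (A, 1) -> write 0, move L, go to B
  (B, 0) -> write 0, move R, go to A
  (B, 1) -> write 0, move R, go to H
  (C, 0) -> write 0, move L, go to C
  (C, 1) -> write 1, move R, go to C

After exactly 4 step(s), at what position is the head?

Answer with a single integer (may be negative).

Answer: 0

Derivation:
Step 1: in state A at pos -2, read 1 -> (A,1)->write 0,move L,goto B. Now: state=B, head=-3, tape[-4..4]=000000110 (head:  ^)
Step 2: in state B at pos -3, read 0 -> (B,0)->write 0,move R,goto A. Now: state=A, head=-2, tape[-4..4]=000000110 (head:   ^)
Step 3: in state A at pos -2, read 0 -> (A,0)->write 0,move R,goto B. Now: state=B, head=-1, tape[-4..4]=000000110 (head:    ^)
Step 4: in state B at pos -1, read 0 -> (B,0)->write 0,move R,goto A. Now: state=A, head=0, tape[-4..4]=000000110 (head:     ^)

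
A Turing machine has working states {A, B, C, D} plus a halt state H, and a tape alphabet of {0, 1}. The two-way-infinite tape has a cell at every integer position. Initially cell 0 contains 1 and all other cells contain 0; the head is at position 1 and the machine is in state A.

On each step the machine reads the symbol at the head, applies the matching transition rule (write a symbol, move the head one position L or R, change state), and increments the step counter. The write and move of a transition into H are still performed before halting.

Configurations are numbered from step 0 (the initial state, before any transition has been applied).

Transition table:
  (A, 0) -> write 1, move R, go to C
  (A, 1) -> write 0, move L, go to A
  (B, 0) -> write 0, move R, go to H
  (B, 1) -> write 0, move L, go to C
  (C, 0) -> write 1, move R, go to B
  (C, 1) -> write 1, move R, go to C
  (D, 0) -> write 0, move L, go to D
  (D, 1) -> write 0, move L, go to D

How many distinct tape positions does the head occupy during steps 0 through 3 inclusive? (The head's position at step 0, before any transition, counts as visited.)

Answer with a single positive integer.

Answer: 4

Derivation:
Step 1: in state A at pos 1, read 0 -> (A,0)->write 1,move R,goto C. Now: state=C, head=2, tape[-1..3]=01100 (head:    ^)
Step 2: in state C at pos 2, read 0 -> (C,0)->write 1,move R,goto B. Now: state=B, head=3, tape[-1..4]=011100 (head:     ^)
Step 3: in state B at pos 3, read 0 -> (B,0)->write 0,move R,goto H. Now: state=H, head=4, tape[-1..5]=0111000 (head:      ^)
Head positions at steps 0..3: starting at 1, distinct positions visited = {1, 2, 3, 4} -> 4 position(s)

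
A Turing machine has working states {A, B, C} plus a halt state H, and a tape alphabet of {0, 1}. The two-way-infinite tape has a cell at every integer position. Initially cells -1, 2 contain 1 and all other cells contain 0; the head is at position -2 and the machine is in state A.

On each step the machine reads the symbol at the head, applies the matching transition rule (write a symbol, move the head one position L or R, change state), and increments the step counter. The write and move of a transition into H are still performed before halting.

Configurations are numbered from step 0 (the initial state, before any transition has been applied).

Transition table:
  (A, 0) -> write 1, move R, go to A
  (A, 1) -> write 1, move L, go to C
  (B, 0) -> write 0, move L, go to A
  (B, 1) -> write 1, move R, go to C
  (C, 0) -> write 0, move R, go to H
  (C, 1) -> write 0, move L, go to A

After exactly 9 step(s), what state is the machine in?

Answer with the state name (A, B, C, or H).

Step 1: in state A at pos -2, read 0 -> (A,0)->write 1,move R,goto A. Now: state=A, head=-1, tape[-3..3]=0110010 (head:   ^)
Step 2: in state A at pos -1, read 1 -> (A,1)->write 1,move L,goto C. Now: state=C, head=-2, tape[-3..3]=0110010 (head:  ^)
Step 3: in state C at pos -2, read 1 -> (C,1)->write 0,move L,goto A. Now: state=A, head=-3, tape[-4..3]=00010010 (head:  ^)
Step 4: in state A at pos -3, read 0 -> (A,0)->write 1,move R,goto A. Now: state=A, head=-2, tape[-4..3]=01010010 (head:   ^)
Step 5: in state A at pos -2, read 0 -> (A,0)->write 1,move R,goto A. Now: state=A, head=-1, tape[-4..3]=01110010 (head:    ^)
Step 6: in state A at pos -1, read 1 -> (A,1)->write 1,move L,goto C. Now: state=C, head=-2, tape[-4..3]=01110010 (head:   ^)
Step 7: in state C at pos -2, read 1 -> (C,1)->write 0,move L,goto A. Now: state=A, head=-3, tape[-4..3]=01010010 (head:  ^)
Step 8: in state A at pos -3, read 1 -> (A,1)->write 1,move L,goto C. Now: state=C, head=-4, tape[-5..3]=001010010 (head:  ^)
Step 9: in state C at pos -4, read 0 -> (C,0)->write 0,move R,goto H. Now: state=H, head=-3, tape[-5..3]=001010010 (head:   ^)

Answer: H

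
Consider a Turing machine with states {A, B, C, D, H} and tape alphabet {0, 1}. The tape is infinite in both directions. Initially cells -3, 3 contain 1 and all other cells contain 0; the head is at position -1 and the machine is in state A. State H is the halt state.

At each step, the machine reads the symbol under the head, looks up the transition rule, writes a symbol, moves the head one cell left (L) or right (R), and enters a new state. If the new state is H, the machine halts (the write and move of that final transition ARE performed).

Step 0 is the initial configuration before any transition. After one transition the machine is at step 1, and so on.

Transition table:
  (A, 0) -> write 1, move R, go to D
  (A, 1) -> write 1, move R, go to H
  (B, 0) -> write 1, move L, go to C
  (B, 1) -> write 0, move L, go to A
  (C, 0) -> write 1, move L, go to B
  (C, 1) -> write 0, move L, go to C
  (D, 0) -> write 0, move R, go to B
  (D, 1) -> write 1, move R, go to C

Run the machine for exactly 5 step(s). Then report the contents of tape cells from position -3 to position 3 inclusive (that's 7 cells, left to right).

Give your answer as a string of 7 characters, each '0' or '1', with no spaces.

Answer: 1001101

Derivation:
Step 1: in state A at pos -1, read 0 -> (A,0)->write 1,move R,goto D. Now: state=D, head=0, tape[-4..4]=010100010 (head:     ^)
Step 2: in state D at pos 0, read 0 -> (D,0)->write 0,move R,goto B. Now: state=B, head=1, tape[-4..4]=010100010 (head:      ^)
Step 3: in state B at pos 1, read 0 -> (B,0)->write 1,move L,goto C. Now: state=C, head=0, tape[-4..4]=010101010 (head:     ^)
Step 4: in state C at pos 0, read 0 -> (C,0)->write 1,move L,goto B. Now: state=B, head=-1, tape[-4..4]=010111010 (head:    ^)
Step 5: in state B at pos -1, read 1 -> (B,1)->write 0,move L,goto A. Now: state=A, head=-2, tape[-4..4]=010011010 (head:   ^)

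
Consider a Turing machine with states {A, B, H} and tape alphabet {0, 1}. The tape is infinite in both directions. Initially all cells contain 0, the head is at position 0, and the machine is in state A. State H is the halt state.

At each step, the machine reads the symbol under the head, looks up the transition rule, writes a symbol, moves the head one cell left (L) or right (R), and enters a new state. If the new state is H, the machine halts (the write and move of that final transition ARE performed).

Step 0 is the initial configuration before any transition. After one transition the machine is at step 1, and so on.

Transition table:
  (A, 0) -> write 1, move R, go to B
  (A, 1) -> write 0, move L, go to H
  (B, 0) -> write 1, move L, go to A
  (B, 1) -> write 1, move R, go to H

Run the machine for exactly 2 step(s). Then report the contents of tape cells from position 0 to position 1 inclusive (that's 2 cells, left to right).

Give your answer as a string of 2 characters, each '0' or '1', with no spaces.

Step 1: in state A at pos 0, read 0 -> (A,0)->write 1,move R,goto B. Now: state=B, head=1, tape[-1..2]=0100 (head:   ^)
Step 2: in state B at pos 1, read 0 -> (B,0)->write 1,move L,goto A. Now: state=A, head=0, tape[-1..2]=0110 (head:  ^)

Answer: 11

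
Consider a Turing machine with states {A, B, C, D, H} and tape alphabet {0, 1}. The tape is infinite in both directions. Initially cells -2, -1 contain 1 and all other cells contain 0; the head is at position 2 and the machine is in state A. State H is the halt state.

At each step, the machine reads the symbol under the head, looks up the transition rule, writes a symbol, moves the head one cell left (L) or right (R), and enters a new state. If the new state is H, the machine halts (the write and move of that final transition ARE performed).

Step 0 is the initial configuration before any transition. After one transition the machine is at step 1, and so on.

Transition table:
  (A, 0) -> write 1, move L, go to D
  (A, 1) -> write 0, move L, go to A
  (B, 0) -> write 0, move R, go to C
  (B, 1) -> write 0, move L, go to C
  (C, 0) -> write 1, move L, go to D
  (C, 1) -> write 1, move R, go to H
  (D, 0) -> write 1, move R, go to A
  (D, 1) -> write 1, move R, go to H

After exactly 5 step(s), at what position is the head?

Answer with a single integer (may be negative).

Step 1: in state A at pos 2, read 0 -> (A,0)->write 1,move L,goto D. Now: state=D, head=1, tape[-3..3]=0110010 (head:     ^)
Step 2: in state D at pos 1, read 0 -> (D,0)->write 1,move R,goto A. Now: state=A, head=2, tape[-3..3]=0110110 (head:      ^)
Step 3: in state A at pos 2, read 1 -> (A,1)->write 0,move L,goto A. Now: state=A, head=1, tape[-3..3]=0110100 (head:     ^)
Step 4: in state A at pos 1, read 1 -> (A,1)->write 0,move L,goto A. Now: state=A, head=0, tape[-3..3]=0110000 (head:    ^)
Step 5: in state A at pos 0, read 0 -> (A,0)->write 1,move L,goto D. Now: state=D, head=-1, tape[-3..3]=0111000 (head:   ^)

Answer: -1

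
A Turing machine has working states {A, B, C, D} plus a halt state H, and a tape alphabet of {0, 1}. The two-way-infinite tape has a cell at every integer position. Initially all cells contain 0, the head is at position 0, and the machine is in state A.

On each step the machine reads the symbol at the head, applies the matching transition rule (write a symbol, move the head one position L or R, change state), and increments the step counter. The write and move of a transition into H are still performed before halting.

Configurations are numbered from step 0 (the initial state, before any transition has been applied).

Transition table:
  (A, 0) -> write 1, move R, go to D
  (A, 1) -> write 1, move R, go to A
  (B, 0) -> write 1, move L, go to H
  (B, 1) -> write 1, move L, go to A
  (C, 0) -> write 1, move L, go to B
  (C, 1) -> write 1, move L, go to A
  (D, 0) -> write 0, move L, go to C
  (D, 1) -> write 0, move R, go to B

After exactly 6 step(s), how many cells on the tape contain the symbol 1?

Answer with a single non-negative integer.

Step 1: in state A at pos 0, read 0 -> (A,0)->write 1,move R,goto D. Now: state=D, head=1, tape[-1..2]=0100 (head:   ^)
Step 2: in state D at pos 1, read 0 -> (D,0)->write 0,move L,goto C. Now: state=C, head=0, tape[-1..2]=0100 (head:  ^)
Step 3: in state C at pos 0, read 1 -> (C,1)->write 1,move L,goto A. Now: state=A, head=-1, tape[-2..2]=00100 (head:  ^)
Step 4: in state A at pos -1, read 0 -> (A,0)->write 1,move R,goto D. Now: state=D, head=0, tape[-2..2]=01100 (head:   ^)
Step 5: in state D at pos 0, read 1 -> (D,1)->write 0,move R,goto B. Now: state=B, head=1, tape[-2..2]=01000 (head:    ^)
Step 6: in state B at pos 1, read 0 -> (B,0)->write 1,move L,goto H. Now: state=H, head=0, tape[-2..2]=01010 (head:   ^)
Cells containing 1 after step 6: {-1, 1} -> 2 cell(s)

Answer: 2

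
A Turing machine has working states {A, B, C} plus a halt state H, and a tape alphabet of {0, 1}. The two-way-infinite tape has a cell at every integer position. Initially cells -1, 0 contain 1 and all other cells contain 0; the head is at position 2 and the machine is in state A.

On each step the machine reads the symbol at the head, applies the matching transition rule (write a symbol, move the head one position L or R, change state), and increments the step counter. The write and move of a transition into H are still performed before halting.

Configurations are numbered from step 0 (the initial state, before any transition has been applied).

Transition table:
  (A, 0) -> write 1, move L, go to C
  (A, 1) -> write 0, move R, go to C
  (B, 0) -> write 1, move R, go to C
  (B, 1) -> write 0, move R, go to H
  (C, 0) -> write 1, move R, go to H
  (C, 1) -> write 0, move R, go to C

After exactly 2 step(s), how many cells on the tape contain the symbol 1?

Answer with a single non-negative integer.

Answer: 4

Derivation:
Step 1: in state A at pos 2, read 0 -> (A,0)->write 1,move L,goto C. Now: state=C, head=1, tape[-2..3]=011010 (head:    ^)
Step 2: in state C at pos 1, read 0 -> (C,0)->write 1,move R,goto H. Now: state=H, head=2, tape[-2..3]=011110 (head:     ^)
Cells containing 1 after step 2: {-1, 0, 1, 2} -> 4 cell(s)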